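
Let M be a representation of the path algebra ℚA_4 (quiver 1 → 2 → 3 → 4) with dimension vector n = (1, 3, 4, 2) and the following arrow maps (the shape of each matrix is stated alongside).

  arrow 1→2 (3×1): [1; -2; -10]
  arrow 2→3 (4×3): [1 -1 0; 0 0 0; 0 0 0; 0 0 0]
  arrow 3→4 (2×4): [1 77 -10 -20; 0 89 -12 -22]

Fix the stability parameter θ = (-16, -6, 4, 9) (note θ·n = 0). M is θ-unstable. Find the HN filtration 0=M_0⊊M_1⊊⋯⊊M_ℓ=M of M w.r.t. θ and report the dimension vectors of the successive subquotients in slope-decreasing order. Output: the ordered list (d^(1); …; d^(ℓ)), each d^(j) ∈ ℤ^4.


Interval decomposition of M: I[1,4], I[2,2]^2, I[3,3]^2, I[3,4].
HN type (ℓ=4): μ^(1)=9; μ^(2)=4; μ^(3)=-6; μ^(4)=-16

((0, 0, 0, 2); (0, 0, 4, 0); (0, 3, 0, 0); (1, 0, 0, 0))


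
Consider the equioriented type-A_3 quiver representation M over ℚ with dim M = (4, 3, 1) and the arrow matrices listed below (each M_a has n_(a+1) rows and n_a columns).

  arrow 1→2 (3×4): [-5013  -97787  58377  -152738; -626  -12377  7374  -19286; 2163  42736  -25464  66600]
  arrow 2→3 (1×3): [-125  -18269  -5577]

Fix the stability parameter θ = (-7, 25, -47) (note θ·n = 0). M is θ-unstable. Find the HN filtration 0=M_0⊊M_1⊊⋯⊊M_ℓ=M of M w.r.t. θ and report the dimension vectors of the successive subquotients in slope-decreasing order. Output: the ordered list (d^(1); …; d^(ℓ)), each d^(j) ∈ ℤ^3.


Interval decomposition of M: I[1,1], I[1,2]^2, I[1,3].
HN type (ℓ=3): μ^(1)=25; μ^(2)=-7; μ^(3)=-29/3

((0, 2, 0); (3, 0, 0); (1, 1, 1))


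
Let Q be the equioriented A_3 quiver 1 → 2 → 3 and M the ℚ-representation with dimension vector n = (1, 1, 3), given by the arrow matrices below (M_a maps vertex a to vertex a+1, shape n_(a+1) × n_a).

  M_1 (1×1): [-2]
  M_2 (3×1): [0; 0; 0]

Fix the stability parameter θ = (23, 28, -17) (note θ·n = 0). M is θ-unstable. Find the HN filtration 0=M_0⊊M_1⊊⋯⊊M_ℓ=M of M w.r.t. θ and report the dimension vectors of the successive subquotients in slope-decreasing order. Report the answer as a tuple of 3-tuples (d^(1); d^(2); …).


Via rank(M_{q-1}∘⋯∘M_p): M ≅ I[1,2], I[3,3]^3.
μ_θ-semistable layers: μ^(1)=28; μ^(2)=23; μ^(3)=-17

((0, 1, 0); (1, 0, 0); (0, 0, 3))


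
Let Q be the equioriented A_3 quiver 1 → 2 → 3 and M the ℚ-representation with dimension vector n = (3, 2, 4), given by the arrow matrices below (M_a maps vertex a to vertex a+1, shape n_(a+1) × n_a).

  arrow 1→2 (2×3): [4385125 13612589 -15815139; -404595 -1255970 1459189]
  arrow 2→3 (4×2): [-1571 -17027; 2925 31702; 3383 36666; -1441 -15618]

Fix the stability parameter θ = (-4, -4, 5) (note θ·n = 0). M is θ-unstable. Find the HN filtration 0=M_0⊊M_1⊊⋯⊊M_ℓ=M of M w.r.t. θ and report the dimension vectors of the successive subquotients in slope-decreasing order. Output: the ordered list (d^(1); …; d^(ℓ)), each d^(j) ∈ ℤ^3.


Via rank(M_{q-1}∘⋯∘M_p): M ≅ I[1,1], I[1,3]^2, I[3,3]^2.
μ_θ-semistable layers: μ^(1)=5; μ^(2)=-4

((0, 0, 4); (3, 2, 0))


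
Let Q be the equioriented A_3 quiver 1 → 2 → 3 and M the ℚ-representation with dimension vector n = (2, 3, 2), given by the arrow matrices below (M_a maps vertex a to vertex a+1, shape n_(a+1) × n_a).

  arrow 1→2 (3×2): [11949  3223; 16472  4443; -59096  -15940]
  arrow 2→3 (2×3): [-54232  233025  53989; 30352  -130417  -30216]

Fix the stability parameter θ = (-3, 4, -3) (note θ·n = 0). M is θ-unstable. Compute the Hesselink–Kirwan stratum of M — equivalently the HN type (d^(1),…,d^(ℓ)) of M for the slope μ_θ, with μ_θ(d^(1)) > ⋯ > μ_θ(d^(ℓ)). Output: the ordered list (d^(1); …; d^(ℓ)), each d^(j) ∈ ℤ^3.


Barcode: M ≅ I[1,2], I[1,3], I[2,3]. HN layers by μ_θ (3 steps, strictly decreasing):
  μ^(1)=4; μ^(2)=1/2; μ^(3)=-3

((0, 1, 0); (0, 2, 2); (2, 0, 0))


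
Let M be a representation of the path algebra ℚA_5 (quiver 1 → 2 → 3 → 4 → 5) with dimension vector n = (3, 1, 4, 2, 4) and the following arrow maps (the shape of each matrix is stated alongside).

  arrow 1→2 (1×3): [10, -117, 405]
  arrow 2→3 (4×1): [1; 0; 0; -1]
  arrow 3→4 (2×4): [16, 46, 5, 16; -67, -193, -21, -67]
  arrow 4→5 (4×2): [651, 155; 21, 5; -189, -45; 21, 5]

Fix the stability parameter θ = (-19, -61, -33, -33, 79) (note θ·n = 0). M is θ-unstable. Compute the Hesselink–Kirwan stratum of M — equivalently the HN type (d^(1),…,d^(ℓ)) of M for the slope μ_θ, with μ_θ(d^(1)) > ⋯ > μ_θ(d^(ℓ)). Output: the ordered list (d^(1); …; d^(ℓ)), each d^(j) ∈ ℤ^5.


Barcode: M ≅ I[1,1]^2, I[1,3], I[3,3], I[3,4], I[3,5], I[5,5]^3. HN layers by μ_θ (4 steps, strictly decreasing):
  μ^(1)=79; μ^(2)=-19; μ^(3)=-33; μ^(4)=-40

((0, 0, 0, 0, 4); (2, 0, 0, 0, 0); (0, 0, 4, 2, 0); (1, 1, 0, 0, 0))


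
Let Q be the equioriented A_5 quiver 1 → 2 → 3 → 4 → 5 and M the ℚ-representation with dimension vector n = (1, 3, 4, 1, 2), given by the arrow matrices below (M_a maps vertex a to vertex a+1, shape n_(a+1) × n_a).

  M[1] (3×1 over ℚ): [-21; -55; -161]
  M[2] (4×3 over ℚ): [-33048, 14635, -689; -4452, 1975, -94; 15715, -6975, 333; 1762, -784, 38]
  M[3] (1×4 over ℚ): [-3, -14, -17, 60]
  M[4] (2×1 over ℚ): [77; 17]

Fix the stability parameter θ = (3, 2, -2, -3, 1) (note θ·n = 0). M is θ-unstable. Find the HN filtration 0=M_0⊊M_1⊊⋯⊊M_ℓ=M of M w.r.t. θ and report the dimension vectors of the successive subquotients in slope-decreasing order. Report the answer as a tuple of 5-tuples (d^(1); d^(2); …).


Interval decomposition of M: I[1,5], I[2,3]^2, I[3,3], I[5,5].
HN type (ℓ=3): μ^(1)=1; μ^(2)=0; μ^(3)=-2

((0, 0, 0, 0, 2); (1, 3, 3, 1, 0); (0, 0, 1, 0, 0))


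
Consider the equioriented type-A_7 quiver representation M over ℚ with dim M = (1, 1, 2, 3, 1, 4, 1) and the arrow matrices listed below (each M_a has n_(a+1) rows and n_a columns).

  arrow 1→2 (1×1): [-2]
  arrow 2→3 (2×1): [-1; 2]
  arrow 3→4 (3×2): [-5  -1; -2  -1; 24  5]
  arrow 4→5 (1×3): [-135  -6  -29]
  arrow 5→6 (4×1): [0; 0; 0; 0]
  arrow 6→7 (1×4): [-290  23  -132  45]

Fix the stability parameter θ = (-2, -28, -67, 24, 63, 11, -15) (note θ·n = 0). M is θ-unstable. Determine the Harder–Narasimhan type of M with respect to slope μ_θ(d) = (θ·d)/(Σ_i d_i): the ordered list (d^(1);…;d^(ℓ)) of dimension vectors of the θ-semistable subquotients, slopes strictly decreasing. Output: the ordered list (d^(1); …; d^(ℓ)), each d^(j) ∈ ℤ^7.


Barcode: M ≅ I[1,5], I[3,4], I[4,4], I[6,6]^3, I[6,7]. HN layers by μ_θ (6 steps, strictly decreasing):
  μ^(1)=63; μ^(2)=24; μ^(3)=11; μ^(4)=-2; μ^(5)=-97/3; μ^(6)=-67

((0, 0, 0, 0, 1, 0, 0); (0, 0, 0, 3, 0, 0, 0); (0, 0, 0, 0, 0, 3, 0); (0, 0, 0, 0, 0, 1, 1); (1, 1, 1, 0, 0, 0, 0); (0, 0, 1, 0, 0, 0, 0))


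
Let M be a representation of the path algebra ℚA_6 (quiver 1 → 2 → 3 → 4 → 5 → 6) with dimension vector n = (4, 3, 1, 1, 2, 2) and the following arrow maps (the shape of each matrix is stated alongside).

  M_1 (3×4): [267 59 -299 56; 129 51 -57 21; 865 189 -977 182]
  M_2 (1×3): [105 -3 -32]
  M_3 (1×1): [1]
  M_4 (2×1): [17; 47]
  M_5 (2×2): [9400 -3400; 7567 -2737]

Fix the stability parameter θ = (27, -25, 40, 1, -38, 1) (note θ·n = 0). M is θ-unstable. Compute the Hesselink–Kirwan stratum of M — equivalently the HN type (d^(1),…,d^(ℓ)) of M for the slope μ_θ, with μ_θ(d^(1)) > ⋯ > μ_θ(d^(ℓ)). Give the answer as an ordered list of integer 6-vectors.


Interval decomposition of M: I[1,1]^2, I[1,2], I[1,5], I[2,2], I[5,6], I[6,6].
HN type (ℓ=4): μ^(1)=27; μ^(2)=1; μ^(3)=-25; μ^(4)=-38

((2, 0, 0, 0, 0, 0); (2, 2, 1, 1, 1, 2); (0, 1, 0, 0, 0, 0); (0, 0, 0, 0, 1, 0))


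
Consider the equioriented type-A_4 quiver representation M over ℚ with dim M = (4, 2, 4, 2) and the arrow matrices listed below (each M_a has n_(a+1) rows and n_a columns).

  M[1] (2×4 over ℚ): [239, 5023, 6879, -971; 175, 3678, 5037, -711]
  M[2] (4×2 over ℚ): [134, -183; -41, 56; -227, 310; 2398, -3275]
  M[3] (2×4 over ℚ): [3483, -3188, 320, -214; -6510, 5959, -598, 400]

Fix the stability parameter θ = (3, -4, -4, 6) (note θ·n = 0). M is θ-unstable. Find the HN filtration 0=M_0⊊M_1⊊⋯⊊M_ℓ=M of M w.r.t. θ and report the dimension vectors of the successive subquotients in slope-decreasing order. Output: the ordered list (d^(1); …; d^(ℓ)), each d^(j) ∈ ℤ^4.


Via rank(M_{q-1}∘⋯∘M_p): M ≅ I[1,1]^2, I[1,4]^2, I[3,3]^2.
μ_θ-semistable layers: μ^(1)=6; μ^(2)=3; μ^(3)=-5/3; μ^(4)=-4

((0, 0, 0, 2); (2, 0, 0, 0); (2, 2, 2, 0); (0, 0, 2, 0))


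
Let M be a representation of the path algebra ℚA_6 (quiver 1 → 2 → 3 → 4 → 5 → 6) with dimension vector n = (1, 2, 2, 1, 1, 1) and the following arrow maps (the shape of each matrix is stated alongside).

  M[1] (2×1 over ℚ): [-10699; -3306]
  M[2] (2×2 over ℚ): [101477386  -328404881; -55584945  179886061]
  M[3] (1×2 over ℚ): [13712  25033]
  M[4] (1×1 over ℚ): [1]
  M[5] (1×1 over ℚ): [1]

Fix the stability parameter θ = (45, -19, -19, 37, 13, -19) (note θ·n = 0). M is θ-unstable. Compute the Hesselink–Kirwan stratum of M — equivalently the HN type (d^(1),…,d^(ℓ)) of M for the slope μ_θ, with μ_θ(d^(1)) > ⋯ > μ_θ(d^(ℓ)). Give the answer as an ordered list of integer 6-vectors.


Barcode: M ≅ I[1,6], I[2,3]. HN layers by μ_θ (3 steps, strictly decreasing):
  μ^(1)=31/3; μ^(2)=7/3; μ^(3)=-19

((0, 0, 0, 1, 1, 1); (1, 1, 1, 0, 0, 0); (0, 1, 1, 0, 0, 0))


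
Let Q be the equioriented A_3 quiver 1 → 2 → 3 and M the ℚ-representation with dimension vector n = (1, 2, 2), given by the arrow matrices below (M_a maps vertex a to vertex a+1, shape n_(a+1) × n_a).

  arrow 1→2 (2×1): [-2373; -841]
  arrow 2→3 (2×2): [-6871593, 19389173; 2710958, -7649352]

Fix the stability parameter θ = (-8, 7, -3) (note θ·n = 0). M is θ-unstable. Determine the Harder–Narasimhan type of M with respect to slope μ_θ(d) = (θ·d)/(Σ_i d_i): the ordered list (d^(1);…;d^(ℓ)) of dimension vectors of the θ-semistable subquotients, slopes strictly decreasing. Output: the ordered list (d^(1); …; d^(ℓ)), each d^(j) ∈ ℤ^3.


Via rank(M_{q-1}∘⋯∘M_p): M ≅ I[1,3], I[2,3].
μ_θ-semistable layers: μ^(1)=2; μ^(2)=-8

((0, 2, 2); (1, 0, 0))


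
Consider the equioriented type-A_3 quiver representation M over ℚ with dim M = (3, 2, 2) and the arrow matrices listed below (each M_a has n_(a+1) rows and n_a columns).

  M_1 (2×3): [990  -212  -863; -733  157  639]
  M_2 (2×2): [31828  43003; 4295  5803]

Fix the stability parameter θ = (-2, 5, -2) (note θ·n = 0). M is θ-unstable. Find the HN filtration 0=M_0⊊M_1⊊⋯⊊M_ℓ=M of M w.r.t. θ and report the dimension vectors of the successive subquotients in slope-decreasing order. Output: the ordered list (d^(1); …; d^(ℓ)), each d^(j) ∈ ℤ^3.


Interval decomposition of M: I[1,1], I[1,3]^2.
HN type (ℓ=2): μ^(1)=3/2; μ^(2)=-2

((0, 2, 2); (3, 0, 0))


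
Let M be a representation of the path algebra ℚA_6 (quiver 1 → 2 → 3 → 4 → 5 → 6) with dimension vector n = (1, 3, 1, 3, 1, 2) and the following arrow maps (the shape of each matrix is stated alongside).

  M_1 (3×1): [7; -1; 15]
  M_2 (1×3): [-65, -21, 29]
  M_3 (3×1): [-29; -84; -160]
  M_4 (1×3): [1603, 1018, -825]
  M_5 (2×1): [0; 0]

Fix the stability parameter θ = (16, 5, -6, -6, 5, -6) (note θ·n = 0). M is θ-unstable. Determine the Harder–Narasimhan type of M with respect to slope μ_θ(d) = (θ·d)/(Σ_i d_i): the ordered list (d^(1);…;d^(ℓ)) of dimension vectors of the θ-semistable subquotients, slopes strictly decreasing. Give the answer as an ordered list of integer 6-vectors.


Barcode: M ≅ I[1,5], I[2,2]^2, I[4,4]^2, I[6,6]^2. HN layers by μ_θ (3 steps, strictly decreasing):
  μ^(1)=5; μ^(2)=9/4; μ^(3)=-6

((0, 2, 0, 0, 1, 0); (1, 1, 1, 1, 0, 0); (0, 0, 0, 2, 0, 2))


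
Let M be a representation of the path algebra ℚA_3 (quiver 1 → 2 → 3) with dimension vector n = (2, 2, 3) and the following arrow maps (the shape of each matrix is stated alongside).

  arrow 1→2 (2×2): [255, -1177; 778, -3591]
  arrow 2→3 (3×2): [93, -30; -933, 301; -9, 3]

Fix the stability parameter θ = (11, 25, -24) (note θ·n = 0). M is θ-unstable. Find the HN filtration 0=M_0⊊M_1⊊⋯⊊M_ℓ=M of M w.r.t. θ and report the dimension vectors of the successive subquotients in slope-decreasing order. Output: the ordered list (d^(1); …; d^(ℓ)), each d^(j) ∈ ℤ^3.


Via rank(M_{q-1}∘⋯∘M_p): M ≅ I[1,3]^2, I[3,3].
μ_θ-semistable layers: μ^(1)=4; μ^(2)=-24

((2, 2, 2); (0, 0, 1))


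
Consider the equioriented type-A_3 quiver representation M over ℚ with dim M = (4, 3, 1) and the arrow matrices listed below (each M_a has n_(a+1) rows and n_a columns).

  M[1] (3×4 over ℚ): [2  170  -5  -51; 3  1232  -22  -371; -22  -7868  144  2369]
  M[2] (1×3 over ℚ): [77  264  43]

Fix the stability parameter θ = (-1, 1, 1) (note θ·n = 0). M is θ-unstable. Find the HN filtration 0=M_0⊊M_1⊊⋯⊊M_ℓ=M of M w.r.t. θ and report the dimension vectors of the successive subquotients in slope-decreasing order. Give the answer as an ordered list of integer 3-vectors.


Barcode: M ≅ I[1,1], I[1,2]^2, I[1,3]. HN layers by μ_θ (2 steps, strictly decreasing):
  μ^(1)=1; μ^(2)=-1

((0, 3, 1); (4, 0, 0))


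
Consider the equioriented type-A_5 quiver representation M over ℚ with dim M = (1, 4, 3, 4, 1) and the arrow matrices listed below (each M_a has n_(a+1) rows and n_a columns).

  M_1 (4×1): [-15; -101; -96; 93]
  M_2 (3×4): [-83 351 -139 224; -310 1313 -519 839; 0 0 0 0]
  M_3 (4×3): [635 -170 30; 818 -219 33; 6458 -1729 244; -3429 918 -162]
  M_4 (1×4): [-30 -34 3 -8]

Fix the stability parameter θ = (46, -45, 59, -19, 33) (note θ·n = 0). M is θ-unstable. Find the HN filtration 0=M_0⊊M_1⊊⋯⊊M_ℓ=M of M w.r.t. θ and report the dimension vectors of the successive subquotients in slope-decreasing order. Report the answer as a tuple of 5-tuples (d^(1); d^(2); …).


Barcode: M ≅ I[1,4], I[2,2]^2, I[2,5], I[3,4], I[4,4]. HN layers by μ_θ (5 steps, strictly decreasing):
  μ^(1)=33; μ^(2)=20; μ^(3)=1/2; μ^(4)=-19; μ^(5)=-45

((0, 0, 0, 0, 1); (0, 0, 3, 3, 0); (1, 1, 0, 0, 0); (0, 0, 0, 1, 0); (0, 3, 0, 0, 0))


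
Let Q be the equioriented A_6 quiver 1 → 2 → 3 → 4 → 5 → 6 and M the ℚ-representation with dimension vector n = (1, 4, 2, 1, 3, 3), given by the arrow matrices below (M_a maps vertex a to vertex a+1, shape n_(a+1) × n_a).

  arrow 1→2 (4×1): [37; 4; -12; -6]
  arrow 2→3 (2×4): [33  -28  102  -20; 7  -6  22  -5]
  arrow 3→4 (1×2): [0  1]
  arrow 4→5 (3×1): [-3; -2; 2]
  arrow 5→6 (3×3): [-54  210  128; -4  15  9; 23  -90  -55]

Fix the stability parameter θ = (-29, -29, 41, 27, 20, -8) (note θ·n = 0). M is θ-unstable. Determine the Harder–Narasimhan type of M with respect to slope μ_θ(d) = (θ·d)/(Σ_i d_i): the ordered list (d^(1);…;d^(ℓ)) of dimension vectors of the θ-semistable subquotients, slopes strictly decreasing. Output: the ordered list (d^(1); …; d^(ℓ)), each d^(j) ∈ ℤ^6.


Via rank(M_{q-1}∘⋯∘M_p): M ≅ I[1,6], I[2,2]^2, I[2,3], I[5,5], I[5,6], I[6,6].
μ_θ-semistable layers: μ^(1)=41; μ^(2)=20; μ^(3)=6; μ^(4)=-8; μ^(5)=-29

((0, 0, 1, 0, 0, 0); (0, 0, 1, 1, 2, 1); (0, 0, 0, 0, 1, 1); (0, 0, 0, 0, 0, 1); (1, 4, 0, 0, 0, 0))


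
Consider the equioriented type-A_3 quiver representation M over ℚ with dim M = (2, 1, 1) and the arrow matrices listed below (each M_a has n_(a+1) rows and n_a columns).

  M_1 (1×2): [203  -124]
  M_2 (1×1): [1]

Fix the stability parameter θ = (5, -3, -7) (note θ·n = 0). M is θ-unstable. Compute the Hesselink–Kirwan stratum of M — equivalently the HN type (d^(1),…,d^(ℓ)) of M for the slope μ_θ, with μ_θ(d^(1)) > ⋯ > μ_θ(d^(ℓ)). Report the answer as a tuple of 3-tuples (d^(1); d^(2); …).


Via rank(M_{q-1}∘⋯∘M_p): M ≅ I[1,1], I[1,3].
μ_θ-semistable layers: μ^(1)=5; μ^(2)=-5/3

((1, 0, 0); (1, 1, 1))


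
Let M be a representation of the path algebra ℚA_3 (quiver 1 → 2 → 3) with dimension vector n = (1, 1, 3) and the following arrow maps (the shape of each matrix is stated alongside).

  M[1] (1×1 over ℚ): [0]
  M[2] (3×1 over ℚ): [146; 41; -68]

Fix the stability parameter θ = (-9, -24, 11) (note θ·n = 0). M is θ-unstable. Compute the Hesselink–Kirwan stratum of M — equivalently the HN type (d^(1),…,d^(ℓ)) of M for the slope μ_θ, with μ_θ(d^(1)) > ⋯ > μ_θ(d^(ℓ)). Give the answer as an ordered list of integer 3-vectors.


Via rank(M_{q-1}∘⋯∘M_p): M ≅ I[1,1], I[2,3], I[3,3]^2.
μ_θ-semistable layers: μ^(1)=11; μ^(2)=-9; μ^(3)=-24

((0, 0, 3); (1, 0, 0); (0, 1, 0))


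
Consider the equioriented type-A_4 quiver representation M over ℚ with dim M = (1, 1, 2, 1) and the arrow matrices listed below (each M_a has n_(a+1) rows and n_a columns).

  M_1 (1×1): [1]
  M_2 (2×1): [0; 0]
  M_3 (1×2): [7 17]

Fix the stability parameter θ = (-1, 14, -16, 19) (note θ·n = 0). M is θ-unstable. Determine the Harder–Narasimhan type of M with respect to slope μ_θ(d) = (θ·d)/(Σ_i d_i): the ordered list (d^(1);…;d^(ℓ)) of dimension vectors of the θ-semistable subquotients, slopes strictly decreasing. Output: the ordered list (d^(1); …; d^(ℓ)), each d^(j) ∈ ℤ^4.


Via rank(M_{q-1}∘⋯∘M_p): M ≅ I[1,2], I[3,3], I[3,4].
μ_θ-semistable layers: μ^(1)=19; μ^(2)=14; μ^(3)=-1; μ^(4)=-16

((0, 0, 0, 1); (0, 1, 0, 0); (1, 0, 0, 0); (0, 0, 2, 0))


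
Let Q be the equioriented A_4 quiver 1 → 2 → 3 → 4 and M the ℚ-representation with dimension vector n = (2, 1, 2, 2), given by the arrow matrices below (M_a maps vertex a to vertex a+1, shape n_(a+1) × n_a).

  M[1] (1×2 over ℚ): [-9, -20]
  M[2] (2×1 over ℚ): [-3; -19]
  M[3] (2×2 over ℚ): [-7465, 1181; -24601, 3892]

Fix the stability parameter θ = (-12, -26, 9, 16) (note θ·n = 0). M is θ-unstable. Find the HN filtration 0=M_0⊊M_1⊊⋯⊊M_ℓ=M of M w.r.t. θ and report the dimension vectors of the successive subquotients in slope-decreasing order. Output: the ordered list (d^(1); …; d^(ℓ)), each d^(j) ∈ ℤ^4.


Via rank(M_{q-1}∘⋯∘M_p): M ≅ I[1,1], I[1,4], I[3,4].
μ_θ-semistable layers: μ^(1)=16; μ^(2)=9; μ^(3)=-12; μ^(4)=-19

((0, 0, 0, 2); (0, 0, 2, 0); (1, 0, 0, 0); (1, 1, 0, 0))


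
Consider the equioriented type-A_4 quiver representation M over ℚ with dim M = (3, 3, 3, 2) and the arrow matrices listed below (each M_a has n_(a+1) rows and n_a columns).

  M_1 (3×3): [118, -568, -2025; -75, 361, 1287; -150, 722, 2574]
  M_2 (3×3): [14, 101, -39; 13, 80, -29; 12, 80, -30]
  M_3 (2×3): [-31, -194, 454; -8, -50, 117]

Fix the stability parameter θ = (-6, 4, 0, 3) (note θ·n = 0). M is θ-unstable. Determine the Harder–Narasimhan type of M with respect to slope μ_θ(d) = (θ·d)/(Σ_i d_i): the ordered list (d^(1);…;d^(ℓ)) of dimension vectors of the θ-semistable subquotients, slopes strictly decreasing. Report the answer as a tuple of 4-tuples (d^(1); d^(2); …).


Barcode: M ≅ I[1,1], I[1,4]^2, I[2,3]. HN layers by μ_θ (3 steps, strictly decreasing):
  μ^(1)=3; μ^(2)=2; μ^(3)=-6

((0, 0, 0, 2); (0, 3, 3, 0); (3, 0, 0, 0))


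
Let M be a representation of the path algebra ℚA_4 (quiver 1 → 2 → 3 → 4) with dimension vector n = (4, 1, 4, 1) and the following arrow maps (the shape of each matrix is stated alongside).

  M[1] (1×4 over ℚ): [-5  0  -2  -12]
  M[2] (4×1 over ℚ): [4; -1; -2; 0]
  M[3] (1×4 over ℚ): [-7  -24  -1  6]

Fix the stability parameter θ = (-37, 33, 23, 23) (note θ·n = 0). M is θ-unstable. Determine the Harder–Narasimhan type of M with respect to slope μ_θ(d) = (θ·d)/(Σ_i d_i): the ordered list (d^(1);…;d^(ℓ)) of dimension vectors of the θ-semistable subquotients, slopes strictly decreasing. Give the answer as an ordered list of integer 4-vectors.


Via rank(M_{q-1}∘⋯∘M_p): M ≅ I[1,1]^3, I[1,4], I[3,3]^3.
μ_θ-semistable layers: μ^(1)=79/3; μ^(2)=23; μ^(3)=-37

((0, 1, 1, 1); (0, 0, 3, 0); (4, 0, 0, 0))


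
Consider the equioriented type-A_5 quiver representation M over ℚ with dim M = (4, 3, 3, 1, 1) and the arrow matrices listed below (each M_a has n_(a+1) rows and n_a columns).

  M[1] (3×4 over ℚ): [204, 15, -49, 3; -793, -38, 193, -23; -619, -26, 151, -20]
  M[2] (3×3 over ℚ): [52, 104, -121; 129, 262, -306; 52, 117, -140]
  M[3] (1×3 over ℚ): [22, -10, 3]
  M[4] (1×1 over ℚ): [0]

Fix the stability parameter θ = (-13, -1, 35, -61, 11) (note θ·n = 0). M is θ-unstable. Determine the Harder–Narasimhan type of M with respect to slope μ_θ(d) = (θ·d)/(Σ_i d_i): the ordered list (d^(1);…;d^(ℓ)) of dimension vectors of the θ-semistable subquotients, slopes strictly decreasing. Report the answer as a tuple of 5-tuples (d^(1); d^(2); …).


Interval decomposition of M: I[1,1], I[1,3]^2, I[1,4], I[5,5].
HN type (ℓ=5): μ^(1)=35; μ^(2)=11; μ^(3)=-1; μ^(4)=-9; μ^(5)=-13

((0, 0, 2, 0, 0); (0, 0, 0, 0, 1); (0, 2, 0, 0, 0); (0, 1, 1, 1, 0); (4, 0, 0, 0, 0))


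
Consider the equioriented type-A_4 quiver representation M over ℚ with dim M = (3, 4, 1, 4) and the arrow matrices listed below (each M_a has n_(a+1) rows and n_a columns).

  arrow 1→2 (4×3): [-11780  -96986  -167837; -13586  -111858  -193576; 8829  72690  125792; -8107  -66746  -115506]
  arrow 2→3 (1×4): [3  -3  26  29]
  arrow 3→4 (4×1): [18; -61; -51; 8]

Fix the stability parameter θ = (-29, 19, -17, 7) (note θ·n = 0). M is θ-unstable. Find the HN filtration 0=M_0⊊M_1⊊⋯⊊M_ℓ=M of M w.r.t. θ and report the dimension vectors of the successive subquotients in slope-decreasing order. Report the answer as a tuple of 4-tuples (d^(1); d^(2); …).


Interval decomposition of M: I[1,2]^2, I[1,4], I[2,2], I[4,4]^3.
HN type (ℓ=4): μ^(1)=19; μ^(2)=7; μ^(3)=1; μ^(4)=-29

((0, 3, 0, 0); (0, 0, 0, 4); (0, 1, 1, 0); (3, 0, 0, 0))


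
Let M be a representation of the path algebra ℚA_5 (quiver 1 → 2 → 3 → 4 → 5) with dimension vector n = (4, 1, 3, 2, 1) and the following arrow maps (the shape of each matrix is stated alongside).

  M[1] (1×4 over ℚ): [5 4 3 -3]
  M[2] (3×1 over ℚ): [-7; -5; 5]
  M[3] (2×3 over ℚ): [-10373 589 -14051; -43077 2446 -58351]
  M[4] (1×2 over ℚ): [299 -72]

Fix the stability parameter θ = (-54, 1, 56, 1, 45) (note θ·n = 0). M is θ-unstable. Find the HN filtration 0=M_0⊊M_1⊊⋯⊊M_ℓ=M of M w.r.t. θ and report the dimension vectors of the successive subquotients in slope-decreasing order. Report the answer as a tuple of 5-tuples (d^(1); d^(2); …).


Barcode: M ≅ I[1,1]^3, I[1,5], I[3,3], I[3,4]. HN layers by μ_θ (5 steps, strictly decreasing):
  μ^(1)=56; μ^(2)=45; μ^(3)=57/2; μ^(4)=1; μ^(5)=-54

((0, 0, 1, 0, 0); (0, 0, 0, 0, 1); (0, 0, 2, 2, 0); (0, 1, 0, 0, 0); (4, 0, 0, 0, 0))


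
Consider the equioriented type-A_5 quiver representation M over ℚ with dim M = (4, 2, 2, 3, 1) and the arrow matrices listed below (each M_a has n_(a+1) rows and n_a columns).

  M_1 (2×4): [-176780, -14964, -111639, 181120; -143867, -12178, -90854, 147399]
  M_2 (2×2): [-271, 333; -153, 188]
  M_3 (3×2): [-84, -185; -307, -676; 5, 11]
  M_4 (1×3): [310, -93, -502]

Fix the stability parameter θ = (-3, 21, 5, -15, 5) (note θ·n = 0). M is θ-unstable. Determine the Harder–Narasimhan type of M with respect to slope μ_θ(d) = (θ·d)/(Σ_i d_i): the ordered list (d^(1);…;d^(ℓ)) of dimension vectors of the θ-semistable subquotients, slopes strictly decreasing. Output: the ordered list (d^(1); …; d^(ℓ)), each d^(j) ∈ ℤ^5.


Interval decomposition of M: I[1,1]^2, I[1,4], I[1,5], I[4,4].
HN type (ℓ=4): μ^(1)=5; μ^(2)=11/3; μ^(3)=-3; μ^(4)=-15

((0, 0, 0, 0, 1); (0, 2, 2, 2, 0); (4, 0, 0, 0, 0); (0, 0, 0, 1, 0))


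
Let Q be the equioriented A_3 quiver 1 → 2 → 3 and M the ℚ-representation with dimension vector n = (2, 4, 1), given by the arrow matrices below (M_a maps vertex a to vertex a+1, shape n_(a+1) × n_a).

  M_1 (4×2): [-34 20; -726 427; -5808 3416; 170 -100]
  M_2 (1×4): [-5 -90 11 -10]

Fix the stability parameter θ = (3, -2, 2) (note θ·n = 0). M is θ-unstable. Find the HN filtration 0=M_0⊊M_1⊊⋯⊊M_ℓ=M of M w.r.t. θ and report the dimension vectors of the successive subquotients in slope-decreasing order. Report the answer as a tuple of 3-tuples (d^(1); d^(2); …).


Via rank(M_{q-1}∘⋯∘M_p): M ≅ I[1,2], I[1,3], I[2,2]^2.
μ_θ-semistable layers: μ^(1)=2; μ^(2)=1/2; μ^(3)=-2

((0, 0, 1); (2, 2, 0); (0, 2, 0))


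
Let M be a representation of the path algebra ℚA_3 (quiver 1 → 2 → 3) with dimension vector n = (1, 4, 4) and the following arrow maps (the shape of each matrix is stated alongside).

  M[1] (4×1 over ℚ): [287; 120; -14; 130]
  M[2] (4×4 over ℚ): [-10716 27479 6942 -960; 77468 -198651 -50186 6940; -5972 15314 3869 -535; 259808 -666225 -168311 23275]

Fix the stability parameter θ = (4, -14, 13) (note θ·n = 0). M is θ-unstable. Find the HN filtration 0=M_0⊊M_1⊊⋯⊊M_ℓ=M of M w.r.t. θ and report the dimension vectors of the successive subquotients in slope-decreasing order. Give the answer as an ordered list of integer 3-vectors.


Barcode: M ≅ I[1,2], I[2,2], I[2,3]^2, I[3,3]^2. HN layers by μ_θ (3 steps, strictly decreasing):
  μ^(1)=13; μ^(2)=-5; μ^(3)=-14

((0, 0, 4); (1, 1, 0); (0, 3, 0))


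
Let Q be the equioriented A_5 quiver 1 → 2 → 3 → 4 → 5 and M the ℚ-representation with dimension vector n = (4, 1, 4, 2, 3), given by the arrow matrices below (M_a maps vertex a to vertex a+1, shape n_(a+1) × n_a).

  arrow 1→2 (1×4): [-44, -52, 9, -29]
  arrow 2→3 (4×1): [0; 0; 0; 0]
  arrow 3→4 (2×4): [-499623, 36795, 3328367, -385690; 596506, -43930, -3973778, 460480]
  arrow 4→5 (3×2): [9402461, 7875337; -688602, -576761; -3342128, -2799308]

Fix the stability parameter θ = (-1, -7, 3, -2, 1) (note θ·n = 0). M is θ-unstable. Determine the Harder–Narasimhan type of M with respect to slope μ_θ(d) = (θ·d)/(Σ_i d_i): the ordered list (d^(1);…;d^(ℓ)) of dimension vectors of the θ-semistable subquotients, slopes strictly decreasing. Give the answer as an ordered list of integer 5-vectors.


Barcode: M ≅ I[1,1]^3, I[1,2], I[3,3]^2, I[3,5]^2, I[5,5]. HN layers by μ_θ (5 steps, strictly decreasing):
  μ^(1)=3; μ^(2)=1; μ^(3)=1/2; μ^(4)=-1; μ^(5)=-4

((0, 0, 2, 0, 0); (0, 0, 0, 0, 3); (0, 0, 2, 2, 0); (3, 0, 0, 0, 0); (1, 1, 0, 0, 0))


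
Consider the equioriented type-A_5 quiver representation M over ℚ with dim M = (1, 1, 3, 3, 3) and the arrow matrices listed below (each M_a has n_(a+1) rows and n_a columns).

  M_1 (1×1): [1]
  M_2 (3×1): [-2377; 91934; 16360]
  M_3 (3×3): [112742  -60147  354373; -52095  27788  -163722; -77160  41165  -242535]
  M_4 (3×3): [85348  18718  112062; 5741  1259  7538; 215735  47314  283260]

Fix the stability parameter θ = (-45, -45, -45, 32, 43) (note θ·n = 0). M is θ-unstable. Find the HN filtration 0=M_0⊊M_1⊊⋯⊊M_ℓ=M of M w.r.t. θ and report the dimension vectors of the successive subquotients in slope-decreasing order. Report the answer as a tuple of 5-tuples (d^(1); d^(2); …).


Interval decomposition of M: I[1,5], I[3,3], I[3,5], I[4,5].
HN type (ℓ=3): μ^(1)=43; μ^(2)=32; μ^(3)=-45

((0, 0, 0, 0, 3); (0, 0, 0, 3, 0); (1, 1, 3, 0, 0))


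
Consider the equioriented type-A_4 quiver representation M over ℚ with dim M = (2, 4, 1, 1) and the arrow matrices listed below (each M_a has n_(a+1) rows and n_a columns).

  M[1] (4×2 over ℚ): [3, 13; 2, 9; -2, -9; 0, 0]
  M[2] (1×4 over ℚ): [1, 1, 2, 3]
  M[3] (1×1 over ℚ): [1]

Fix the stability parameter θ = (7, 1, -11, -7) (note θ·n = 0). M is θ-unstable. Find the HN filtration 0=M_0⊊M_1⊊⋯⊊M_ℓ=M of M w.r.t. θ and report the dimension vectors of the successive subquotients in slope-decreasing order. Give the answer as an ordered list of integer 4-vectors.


Barcode: M ≅ I[1,2], I[1,4], I[2,2]^2. HN layers by μ_θ (3 steps, strictly decreasing):
  μ^(1)=4; μ^(2)=1; μ^(3)=-5/2

((1, 1, 0, 0); (0, 2, 0, 0); (1, 1, 1, 1))


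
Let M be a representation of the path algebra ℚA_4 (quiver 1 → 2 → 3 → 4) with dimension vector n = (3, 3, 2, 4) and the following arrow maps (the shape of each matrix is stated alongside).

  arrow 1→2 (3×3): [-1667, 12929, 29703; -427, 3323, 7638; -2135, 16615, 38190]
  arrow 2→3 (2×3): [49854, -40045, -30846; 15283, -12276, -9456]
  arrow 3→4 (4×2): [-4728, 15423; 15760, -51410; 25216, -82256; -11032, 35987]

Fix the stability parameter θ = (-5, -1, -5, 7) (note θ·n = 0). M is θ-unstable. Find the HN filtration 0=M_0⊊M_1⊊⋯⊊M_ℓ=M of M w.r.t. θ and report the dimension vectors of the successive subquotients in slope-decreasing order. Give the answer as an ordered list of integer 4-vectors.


Interval decomposition of M: I[1,1], I[1,3], I[1,4], I[2,2], I[4,4]^3.
HN type (ℓ=4): μ^(1)=7; μ^(2)=-1; μ^(3)=-3; μ^(4)=-5

((0, 0, 0, 4); (0, 1, 0, 0); (0, 2, 2, 0); (3, 0, 0, 0))


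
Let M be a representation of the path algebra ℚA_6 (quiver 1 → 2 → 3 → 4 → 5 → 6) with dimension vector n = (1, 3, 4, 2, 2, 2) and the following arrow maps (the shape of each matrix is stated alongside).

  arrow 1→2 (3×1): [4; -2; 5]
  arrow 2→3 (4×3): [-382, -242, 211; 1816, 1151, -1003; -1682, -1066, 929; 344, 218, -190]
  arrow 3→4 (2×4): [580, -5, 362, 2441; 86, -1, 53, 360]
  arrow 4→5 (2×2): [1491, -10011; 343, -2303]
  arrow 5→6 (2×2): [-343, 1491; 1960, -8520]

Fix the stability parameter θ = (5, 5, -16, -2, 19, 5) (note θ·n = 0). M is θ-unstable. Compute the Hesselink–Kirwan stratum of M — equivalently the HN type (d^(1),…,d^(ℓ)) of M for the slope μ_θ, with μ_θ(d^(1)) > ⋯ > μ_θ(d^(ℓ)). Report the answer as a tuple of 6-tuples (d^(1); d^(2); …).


Barcode: M ≅ I[1,5], I[2,2], I[2,4], I[3,3]^2, I[5,6], I[6,6]. HN layers by μ_θ (6 steps, strictly decreasing):
  μ^(1)=19; μ^(2)=12; μ^(3)=5; μ^(4)=-2; μ^(5)=-11/2; μ^(6)=-16

((0, 0, 0, 0, 1, 0); (0, 0, 0, 0, 1, 1); (0, 1, 0, 0, 0, 1); (1, 1, 1, 2, 0, 0); (0, 1, 1, 0, 0, 0); (0, 0, 2, 0, 0, 0))


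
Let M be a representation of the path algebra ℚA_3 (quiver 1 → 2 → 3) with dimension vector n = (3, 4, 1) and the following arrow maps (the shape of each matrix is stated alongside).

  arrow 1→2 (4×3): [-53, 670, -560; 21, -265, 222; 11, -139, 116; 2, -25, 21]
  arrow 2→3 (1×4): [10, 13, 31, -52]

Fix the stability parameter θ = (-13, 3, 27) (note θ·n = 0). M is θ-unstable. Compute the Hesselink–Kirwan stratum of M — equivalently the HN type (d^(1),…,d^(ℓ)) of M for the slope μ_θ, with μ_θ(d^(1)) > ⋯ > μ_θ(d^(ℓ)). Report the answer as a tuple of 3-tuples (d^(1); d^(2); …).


Interval decomposition of M: I[1,2]^2, I[1,3], I[2,2].
HN type (ℓ=3): μ^(1)=27; μ^(2)=3; μ^(3)=-13

((0, 0, 1); (0, 4, 0); (3, 0, 0))


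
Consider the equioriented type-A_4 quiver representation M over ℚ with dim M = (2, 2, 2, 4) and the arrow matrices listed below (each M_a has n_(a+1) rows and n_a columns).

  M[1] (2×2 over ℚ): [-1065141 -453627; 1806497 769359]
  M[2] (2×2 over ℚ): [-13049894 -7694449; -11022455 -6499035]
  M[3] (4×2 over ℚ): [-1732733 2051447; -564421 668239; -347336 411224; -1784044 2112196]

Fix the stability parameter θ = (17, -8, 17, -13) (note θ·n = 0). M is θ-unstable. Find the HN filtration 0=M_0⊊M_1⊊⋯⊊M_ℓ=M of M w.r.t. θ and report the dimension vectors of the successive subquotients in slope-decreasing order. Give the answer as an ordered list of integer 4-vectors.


Barcode: M ≅ I[1,1], I[1,4], I[2,3], I[4,4]^3. HN layers by μ_θ (4 steps, strictly decreasing):
  μ^(1)=17; μ^(2)=13/4; μ^(3)=-8; μ^(4)=-13

((1, 0, 1, 0); (1, 1, 1, 1); (0, 1, 0, 0); (0, 0, 0, 3))


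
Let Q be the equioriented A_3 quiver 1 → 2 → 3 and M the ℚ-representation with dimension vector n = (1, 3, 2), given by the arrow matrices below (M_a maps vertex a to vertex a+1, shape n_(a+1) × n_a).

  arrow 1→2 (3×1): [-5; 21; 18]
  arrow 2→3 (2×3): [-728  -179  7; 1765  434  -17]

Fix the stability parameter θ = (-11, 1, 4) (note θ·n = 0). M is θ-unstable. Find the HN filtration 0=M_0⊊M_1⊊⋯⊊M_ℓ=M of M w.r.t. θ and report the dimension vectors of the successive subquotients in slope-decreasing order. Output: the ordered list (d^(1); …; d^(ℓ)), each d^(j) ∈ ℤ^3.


Interval decomposition of M: I[1,3], I[2,2], I[2,3].
HN type (ℓ=3): μ^(1)=4; μ^(2)=1; μ^(3)=-11

((0, 0, 2); (0, 3, 0); (1, 0, 0))


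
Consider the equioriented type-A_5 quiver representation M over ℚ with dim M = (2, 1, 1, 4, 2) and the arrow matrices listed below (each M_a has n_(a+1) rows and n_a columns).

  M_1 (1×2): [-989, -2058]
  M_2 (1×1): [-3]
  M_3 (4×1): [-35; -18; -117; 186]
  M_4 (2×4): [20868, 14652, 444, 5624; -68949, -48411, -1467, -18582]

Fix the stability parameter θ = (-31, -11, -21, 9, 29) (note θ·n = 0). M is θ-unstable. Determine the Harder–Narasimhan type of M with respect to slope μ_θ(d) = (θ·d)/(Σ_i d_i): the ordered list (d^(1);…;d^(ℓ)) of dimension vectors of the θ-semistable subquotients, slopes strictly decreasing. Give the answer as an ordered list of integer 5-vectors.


Barcode: M ≅ I[1,1], I[1,4], I[4,4]^2, I[4,5], I[5,5]. HN layers by μ_θ (4 steps, strictly decreasing):
  μ^(1)=29; μ^(2)=9; μ^(3)=-16; μ^(4)=-31

((0, 0, 0, 0, 2); (0, 0, 0, 4, 0); (0, 1, 1, 0, 0); (2, 0, 0, 0, 0))


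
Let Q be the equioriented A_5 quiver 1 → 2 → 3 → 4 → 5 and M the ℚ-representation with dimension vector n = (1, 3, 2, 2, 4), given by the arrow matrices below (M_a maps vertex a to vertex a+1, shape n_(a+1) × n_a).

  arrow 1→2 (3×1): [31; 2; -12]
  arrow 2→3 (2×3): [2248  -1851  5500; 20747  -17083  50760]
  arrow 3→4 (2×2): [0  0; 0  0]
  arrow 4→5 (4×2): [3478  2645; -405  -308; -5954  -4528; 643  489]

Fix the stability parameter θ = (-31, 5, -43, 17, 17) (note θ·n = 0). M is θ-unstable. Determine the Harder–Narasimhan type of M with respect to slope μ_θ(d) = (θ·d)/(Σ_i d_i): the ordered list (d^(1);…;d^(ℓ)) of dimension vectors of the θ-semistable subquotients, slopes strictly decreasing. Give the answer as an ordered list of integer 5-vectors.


Via rank(M_{q-1}∘⋯∘M_p): M ≅ I[1,3], I[2,2], I[2,3], I[4,5]^2, I[5,5]^2.
μ_θ-semistable layers: μ^(1)=17; μ^(2)=5; μ^(3)=-19; μ^(4)=-31

((0, 0, 0, 2, 4); (0, 1, 0, 0, 0); (0, 2, 2, 0, 0); (1, 0, 0, 0, 0))


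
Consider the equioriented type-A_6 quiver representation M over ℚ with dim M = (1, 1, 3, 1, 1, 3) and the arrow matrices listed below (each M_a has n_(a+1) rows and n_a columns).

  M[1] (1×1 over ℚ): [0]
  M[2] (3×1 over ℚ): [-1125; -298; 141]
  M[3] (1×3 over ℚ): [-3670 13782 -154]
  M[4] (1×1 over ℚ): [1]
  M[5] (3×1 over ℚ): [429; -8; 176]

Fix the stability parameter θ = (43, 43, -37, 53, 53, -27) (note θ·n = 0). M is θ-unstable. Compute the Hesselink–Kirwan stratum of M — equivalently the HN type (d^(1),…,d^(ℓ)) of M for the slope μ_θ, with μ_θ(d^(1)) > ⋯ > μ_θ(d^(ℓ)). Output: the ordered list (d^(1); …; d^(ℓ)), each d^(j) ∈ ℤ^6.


Barcode: M ≅ I[1,1], I[2,3], I[3,3], I[3,6], I[6,6]^2. HN layers by μ_θ (5 steps, strictly decreasing):
  μ^(1)=43; μ^(2)=79/3; μ^(3)=3; μ^(4)=-27; μ^(5)=-37

((1, 0, 0, 0, 0, 0); (0, 0, 0, 1, 1, 1); (0, 1, 1, 0, 0, 0); (0, 0, 0, 0, 0, 2); (0, 0, 2, 0, 0, 0))


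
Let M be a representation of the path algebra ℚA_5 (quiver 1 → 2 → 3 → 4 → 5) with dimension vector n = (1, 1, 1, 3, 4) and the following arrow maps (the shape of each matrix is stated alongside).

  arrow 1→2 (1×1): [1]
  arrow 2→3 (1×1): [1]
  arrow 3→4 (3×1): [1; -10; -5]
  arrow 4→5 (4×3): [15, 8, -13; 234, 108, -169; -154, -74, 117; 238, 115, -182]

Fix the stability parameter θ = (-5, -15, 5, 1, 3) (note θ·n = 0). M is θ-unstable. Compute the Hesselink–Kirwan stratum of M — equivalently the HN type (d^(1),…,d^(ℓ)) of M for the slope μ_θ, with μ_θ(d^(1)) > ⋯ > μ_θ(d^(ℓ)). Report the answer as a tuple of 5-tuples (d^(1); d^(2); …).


Interval decomposition of M: I[1,5], I[4,5]^2, I[5,5].
HN type (ℓ=3): μ^(1)=3; μ^(2)=1; μ^(3)=-10

((0, 0, 1, 1, 4); (0, 0, 0, 2, 0); (1, 1, 0, 0, 0))


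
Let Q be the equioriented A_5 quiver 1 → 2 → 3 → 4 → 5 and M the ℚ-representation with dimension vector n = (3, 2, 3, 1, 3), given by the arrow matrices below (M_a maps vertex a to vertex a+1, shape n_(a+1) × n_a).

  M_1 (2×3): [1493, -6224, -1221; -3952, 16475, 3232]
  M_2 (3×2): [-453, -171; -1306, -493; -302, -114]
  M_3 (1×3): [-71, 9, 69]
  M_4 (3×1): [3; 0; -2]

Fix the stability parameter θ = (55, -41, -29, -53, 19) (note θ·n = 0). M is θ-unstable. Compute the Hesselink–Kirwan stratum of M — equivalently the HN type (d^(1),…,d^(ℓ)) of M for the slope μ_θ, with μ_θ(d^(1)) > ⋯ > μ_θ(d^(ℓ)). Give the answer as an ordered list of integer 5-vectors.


Via rank(M_{q-1}∘⋯∘M_p): M ≅ I[1,1], I[1,3], I[1,5], I[3,3], I[5,5]^2.
μ_θ-semistable layers: μ^(1)=55; μ^(2)=19; μ^(3)=-5; μ^(4)=-17; μ^(5)=-29

((1, 0, 0, 0, 0); (0, 0, 0, 0, 3); (1, 1, 1, 0, 0); (1, 1, 1, 1, 0); (0, 0, 1, 0, 0))


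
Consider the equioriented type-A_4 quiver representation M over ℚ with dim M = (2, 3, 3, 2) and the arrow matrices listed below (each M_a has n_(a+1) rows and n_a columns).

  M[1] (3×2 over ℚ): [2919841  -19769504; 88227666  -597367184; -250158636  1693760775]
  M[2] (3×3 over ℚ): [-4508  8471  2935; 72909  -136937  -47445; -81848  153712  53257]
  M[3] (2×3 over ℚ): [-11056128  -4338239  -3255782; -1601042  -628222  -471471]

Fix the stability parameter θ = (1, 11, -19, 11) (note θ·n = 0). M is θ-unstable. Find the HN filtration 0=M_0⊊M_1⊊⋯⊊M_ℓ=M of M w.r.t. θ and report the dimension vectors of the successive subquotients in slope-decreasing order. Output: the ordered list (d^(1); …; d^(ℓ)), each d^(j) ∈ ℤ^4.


Barcode: M ≅ I[1,4]^2, I[2,3]. HN layers by μ_θ (3 steps, strictly decreasing):
  μ^(1)=11; μ^(2)=-7/3; μ^(3)=-4

((0, 0, 0, 2); (2, 2, 2, 0); (0, 1, 1, 0))


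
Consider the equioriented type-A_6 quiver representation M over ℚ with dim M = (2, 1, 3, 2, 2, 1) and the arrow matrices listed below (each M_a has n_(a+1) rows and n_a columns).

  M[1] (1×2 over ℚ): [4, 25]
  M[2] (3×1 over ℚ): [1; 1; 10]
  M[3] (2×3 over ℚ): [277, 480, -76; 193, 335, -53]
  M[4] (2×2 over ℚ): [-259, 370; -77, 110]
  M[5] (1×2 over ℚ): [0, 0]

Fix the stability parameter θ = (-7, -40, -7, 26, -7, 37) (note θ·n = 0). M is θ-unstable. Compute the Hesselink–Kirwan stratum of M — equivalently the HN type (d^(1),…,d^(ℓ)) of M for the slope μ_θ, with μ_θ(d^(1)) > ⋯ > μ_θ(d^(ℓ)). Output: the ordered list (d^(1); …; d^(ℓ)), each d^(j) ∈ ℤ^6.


Barcode: M ≅ I[1,1], I[1,5], I[3,3], I[3,4], I[5,5], I[6,6]. HN layers by μ_θ (5 steps, strictly decreasing):
  μ^(1)=37; μ^(2)=26; μ^(3)=19/2; μ^(4)=-7; μ^(5)=-47/2

((0, 0, 0, 0, 0, 1); (0, 0, 0, 1, 0, 0); (0, 0, 0, 1, 1, 0); (1, 0, 3, 0, 1, 0); (1, 1, 0, 0, 0, 0))


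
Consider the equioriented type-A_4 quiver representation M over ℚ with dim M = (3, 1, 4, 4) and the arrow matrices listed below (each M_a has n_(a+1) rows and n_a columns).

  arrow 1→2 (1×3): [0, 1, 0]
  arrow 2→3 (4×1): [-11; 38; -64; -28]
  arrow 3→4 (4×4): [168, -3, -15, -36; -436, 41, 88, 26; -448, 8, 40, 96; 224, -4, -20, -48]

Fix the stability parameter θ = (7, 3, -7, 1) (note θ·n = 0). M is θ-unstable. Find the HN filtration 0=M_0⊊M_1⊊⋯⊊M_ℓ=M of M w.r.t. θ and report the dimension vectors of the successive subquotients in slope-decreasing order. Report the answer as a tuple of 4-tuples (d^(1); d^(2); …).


Via rank(M_{q-1}∘⋯∘M_p): M ≅ I[1,1]^2, I[1,4], I[3,3]^2, I[3,4], I[4,4]^2.
μ_θ-semistable layers: μ^(1)=7; μ^(2)=1; μ^(3)=-7

((2, 0, 0, 0); (1, 1, 1, 4); (0, 0, 3, 0))
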